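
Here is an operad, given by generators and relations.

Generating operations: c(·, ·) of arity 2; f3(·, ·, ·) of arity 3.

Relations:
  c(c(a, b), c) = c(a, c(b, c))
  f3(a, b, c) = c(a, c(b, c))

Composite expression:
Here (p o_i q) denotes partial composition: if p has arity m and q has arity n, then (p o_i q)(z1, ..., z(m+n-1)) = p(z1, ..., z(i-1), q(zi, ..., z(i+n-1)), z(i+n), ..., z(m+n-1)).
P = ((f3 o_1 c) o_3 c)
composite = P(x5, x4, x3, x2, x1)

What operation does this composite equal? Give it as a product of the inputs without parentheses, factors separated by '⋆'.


x5 ⋆ x4 ⋆ x3 ⋆ x2 ⋆ x1

All parenthesizations of f3 agree; list the x-inputs left to right.
c(x5, x4) unparenthesizes to x5 ⋆ x4
c(x3, x2) unparenthesizes to x3 ⋆ x2
f3(c(x5, x4), c(x3, x2), x1) unparenthesizes to x5 ⋆ x4 ⋆ x3 ⋆ x2 ⋆ x1


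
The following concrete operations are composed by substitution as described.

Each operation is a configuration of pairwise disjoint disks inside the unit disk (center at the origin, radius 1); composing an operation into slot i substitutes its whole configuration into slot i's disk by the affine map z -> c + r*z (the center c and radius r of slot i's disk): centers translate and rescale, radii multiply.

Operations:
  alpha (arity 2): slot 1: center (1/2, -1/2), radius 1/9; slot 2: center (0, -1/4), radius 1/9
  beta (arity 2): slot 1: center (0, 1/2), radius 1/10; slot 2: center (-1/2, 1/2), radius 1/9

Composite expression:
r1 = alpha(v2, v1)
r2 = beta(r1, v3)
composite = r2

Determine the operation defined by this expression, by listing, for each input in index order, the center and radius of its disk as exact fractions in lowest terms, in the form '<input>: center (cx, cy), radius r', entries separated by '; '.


v1: center (0, 19/40), radius 1/90; v2: center (1/20, 9/20), radius 1/90; v3: center (-1/2, 1/2), radius 1/9

Each v-disk chains the slot maps above it in beta; radii multiply.
input v2: applying the 2 nested substitutions gives center (1/20, 9/20), radius 1/90
input v1: applying the 2 nested substitutions gives center (0, 19/40), radius 1/90
input v3: applying the 1 nested substitution gives center (-1/2, 1/2), radius 1/9


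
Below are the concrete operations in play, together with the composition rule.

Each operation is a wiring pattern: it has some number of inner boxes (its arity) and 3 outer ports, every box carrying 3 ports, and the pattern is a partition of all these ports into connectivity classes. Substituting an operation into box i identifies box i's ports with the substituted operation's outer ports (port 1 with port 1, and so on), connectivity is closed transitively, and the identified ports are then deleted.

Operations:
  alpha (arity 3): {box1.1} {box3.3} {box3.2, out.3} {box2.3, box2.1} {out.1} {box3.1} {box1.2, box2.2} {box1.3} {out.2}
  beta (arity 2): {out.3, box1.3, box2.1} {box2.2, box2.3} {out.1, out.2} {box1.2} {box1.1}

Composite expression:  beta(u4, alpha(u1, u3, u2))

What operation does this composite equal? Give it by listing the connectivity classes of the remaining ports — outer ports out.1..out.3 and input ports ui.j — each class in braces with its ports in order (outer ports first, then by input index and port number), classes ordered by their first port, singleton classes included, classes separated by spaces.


{out.1, out.2} {out.3, u4.3} {u1.1} {u1.2, u3.2} {u1.3} {u2.1} {u2.2} {u2.3} {u3.1, u3.3} {u4.1} {u4.2}

After gluing at beta, chains via deleted ports link the u-ports.
stage alpha: inputs (u1, u3, u2), connectivity {out.1} {out.2} {out.3, u2.2} {u1.1} {u1.2, u3.2} {u1.3} {u2.1} {u2.3} {u3.1, u3.3}, out.j its boundary
stage beta: inputs (u4, u1, u3, u2), connectivity {out.1, out.2} {out.3, u4.3} {u1.1} {u1.2, u3.2} {u1.3} {u2.1} {u2.2} {u2.3} {u3.1, u3.3} {u4.1} {u4.2}, out.j its boundary


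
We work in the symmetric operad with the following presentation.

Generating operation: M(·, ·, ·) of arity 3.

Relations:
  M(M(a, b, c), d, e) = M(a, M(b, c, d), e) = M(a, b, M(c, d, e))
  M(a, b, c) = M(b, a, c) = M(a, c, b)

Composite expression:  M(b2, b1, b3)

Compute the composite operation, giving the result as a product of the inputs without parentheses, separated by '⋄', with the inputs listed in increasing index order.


b1 ⋄ b2 ⋄ b3


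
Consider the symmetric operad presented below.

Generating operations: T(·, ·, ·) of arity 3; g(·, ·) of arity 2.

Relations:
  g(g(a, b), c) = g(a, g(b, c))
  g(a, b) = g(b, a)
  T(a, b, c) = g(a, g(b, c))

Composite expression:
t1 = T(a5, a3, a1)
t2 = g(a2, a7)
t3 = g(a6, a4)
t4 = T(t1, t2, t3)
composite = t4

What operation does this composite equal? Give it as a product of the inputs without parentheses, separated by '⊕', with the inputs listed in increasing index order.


a1 ⊕ a2 ⊕ a3 ⊕ a4 ⊕ a5 ⊕ a6 ⊕ a7


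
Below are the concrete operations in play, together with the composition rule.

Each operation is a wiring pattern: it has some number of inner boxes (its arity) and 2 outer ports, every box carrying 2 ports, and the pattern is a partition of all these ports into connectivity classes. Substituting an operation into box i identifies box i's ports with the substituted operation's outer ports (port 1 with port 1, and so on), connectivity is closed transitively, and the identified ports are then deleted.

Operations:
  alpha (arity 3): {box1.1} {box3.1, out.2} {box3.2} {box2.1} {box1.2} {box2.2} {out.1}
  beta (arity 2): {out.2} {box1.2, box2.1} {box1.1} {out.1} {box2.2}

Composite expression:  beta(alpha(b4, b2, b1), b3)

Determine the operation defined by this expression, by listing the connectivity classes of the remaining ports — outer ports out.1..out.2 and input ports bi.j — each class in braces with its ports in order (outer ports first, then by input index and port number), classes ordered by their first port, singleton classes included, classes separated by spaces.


After gluing at beta, chains via deleted ports link the b-ports.
after alpha, the pattern on (b4, b2, b1) reads {out.1} {out.2, b1.1} {b1.2} {b2.1} {b2.2} {b4.1} {b4.2} (out.j = its outer ports)
after beta, the pattern on (b4, b2, b1, b3) reads {out.1} {out.2} {b1.1, b3.1} {b1.2} {b2.1} {b2.2} {b3.2} {b4.1} {b4.2} (out.j = its outer ports)

{out.1} {out.2} {b1.1, b3.1} {b1.2} {b2.1} {b2.2} {b3.2} {b4.1} {b4.2}


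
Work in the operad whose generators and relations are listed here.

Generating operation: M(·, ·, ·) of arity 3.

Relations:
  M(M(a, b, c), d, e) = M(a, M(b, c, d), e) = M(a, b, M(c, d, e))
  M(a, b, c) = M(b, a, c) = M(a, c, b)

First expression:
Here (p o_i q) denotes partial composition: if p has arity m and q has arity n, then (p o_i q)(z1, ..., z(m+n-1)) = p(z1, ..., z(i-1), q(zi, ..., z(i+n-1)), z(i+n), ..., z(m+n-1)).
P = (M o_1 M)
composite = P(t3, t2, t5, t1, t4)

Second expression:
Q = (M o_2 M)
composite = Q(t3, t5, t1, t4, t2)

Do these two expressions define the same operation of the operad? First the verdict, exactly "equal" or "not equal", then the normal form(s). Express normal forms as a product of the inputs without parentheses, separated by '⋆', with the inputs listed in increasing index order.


In normal form, the first expression is t1 ⋆ t2 ⋆ t3 ⋆ t4 ⋆ t5
In normal form, the second expression is t1 ⋆ t2 ⋆ t3 ⋆ t4 ⋆ t5
Both agree, so they are equal.

equal; both compose to t1 ⋆ t2 ⋆ t3 ⋆ t4 ⋆ t5


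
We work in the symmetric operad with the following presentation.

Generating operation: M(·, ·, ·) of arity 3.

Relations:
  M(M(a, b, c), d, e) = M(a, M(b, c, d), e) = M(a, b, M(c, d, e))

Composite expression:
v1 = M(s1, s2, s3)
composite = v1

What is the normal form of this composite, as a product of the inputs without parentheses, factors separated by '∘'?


s1 ∘ s2 ∘ s3

All parenthesizations of M agree; list the s-inputs left to right.
M(s1, s2, s3) collapses to s1 ∘ s2 ∘ s3


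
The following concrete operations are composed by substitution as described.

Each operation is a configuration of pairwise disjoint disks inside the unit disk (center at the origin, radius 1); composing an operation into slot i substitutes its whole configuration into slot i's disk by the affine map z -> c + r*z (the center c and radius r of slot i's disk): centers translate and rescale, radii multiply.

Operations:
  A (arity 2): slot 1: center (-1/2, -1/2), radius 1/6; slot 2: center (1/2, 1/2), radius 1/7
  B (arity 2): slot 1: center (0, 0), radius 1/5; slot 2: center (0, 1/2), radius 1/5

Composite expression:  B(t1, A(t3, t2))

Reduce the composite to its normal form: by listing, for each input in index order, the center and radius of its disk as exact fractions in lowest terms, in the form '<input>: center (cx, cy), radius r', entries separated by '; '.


t1: center (0, 0), radius 1/5; t2: center (1/10, 3/5), radius 1/35; t3: center (-1/10, 2/5), radius 1/30


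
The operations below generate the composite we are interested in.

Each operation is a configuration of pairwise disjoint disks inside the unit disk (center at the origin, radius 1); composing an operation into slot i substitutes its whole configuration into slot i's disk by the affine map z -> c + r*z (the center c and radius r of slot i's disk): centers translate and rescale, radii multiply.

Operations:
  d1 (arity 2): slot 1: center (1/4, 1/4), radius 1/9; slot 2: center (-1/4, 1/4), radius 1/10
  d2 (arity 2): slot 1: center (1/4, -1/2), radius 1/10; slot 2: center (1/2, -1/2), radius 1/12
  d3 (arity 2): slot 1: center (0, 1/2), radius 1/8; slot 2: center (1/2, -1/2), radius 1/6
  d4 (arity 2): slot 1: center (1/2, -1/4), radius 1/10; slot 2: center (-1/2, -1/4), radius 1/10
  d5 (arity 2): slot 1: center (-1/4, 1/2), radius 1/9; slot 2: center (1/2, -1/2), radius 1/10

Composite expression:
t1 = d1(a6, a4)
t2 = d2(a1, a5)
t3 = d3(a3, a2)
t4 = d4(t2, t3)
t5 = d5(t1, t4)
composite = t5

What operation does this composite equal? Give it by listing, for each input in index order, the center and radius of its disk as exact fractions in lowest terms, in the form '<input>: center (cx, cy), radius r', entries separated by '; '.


a1: center (221/400, -53/100), radius 1/1000; a2: center (91/200, -53/100), radius 1/600; a3: center (9/20, -13/25), radius 1/800; a4: center (-5/18, 19/36), radius 1/90; a5: center (111/200, -53/100), radius 1/1200; a6: center (-2/9, 19/36), radius 1/81

Only the slot chain above each a matters under d5; compose those maps.
a6 passes through 2 substitutions, ending at center (-2/9, 19/36), radius 1/81
a4 passes through 2 substitutions, ending at center (-5/18, 19/36), radius 1/90
a1 passes through 3 substitutions, ending at center (221/400, -53/100), radius 1/1000
a5 passes through 3 substitutions, ending at center (111/200, -53/100), radius 1/1200
a3 passes through 3 substitutions, ending at center (9/20, -13/25), radius 1/800
a2 passes through 3 substitutions, ending at center (91/200, -53/100), radius 1/600


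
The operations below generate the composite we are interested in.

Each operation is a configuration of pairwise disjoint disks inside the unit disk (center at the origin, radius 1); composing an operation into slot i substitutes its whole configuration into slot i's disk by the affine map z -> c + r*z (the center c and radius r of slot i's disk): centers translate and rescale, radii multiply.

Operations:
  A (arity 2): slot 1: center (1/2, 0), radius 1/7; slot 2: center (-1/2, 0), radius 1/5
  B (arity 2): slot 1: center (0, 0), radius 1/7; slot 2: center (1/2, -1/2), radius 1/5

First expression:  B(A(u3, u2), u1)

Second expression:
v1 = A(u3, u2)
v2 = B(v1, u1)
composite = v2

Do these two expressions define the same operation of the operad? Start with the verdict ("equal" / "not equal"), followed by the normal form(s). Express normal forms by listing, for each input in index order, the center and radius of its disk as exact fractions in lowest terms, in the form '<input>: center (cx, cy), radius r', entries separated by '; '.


equal; the common form is u1: center (1/2, -1/2), radius 1/5; u2: center (-1/14, 0), radius 1/35; u3: center (1/14, 0), radius 1/49

The first composite normalizes to u1: center (1/2, -1/2), radius 1/5; u2: center (-1/14, 0), radius 1/35; u3: center (1/14, 0), radius 1/49
The second composite normalizes to u1: center (1/2, -1/2), radius 1/5; u2: center (-1/14, 0), radius 1/35; u3: center (1/14, 0), radius 1/49
Same normal form: equal.


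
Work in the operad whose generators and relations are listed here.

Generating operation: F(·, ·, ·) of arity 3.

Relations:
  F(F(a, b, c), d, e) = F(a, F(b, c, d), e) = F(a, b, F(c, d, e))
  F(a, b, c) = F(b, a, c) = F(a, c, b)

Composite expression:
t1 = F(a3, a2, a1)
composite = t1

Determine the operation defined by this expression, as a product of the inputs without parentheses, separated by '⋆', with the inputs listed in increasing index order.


a1 ⋆ a2 ⋆ a3

Both nesting and order wash out for F; what remains is which a's occur.
F(a3, a2, a1) unparenthesizes to a3 ⋆ a2 ⋆ a1
reordering the factors by index: a1 ⋆ a2 ⋆ a3


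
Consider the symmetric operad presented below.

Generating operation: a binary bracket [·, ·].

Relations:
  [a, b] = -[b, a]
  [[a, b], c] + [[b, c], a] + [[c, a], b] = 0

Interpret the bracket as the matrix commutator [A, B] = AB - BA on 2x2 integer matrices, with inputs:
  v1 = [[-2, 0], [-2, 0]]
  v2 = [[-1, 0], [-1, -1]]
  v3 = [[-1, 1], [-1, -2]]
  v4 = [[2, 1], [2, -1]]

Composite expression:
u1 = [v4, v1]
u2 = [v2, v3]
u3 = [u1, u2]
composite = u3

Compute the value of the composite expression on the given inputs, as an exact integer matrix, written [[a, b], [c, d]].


[[-2, -4], [0, 2]]


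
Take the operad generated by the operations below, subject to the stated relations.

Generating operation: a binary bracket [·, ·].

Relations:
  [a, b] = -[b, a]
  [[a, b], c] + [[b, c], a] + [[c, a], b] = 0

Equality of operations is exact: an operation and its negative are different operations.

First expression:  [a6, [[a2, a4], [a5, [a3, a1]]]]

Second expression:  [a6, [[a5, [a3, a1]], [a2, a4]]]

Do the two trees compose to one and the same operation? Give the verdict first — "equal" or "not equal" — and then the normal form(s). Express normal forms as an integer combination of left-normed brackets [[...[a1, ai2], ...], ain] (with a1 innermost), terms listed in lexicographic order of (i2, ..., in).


Reducing the first expression gives [[[[[a1, a3], a5], a2], a4], a6] - [[[[[a1, a3], a5], a4], a2], a6]
Reducing the second expression gives -[[[[[a1, a3], a5], a2], a4], a6] + [[[[[a1, a3], a5], a4], a2], a6]
No match — not equal.

not equal — first [[[[[a1, a3], a5], a2], a4], a6] - [[[[[a1, a3], a5], a4], a2], a6], second -[[[[[a1, a3], a5], a2], a4], a6] + [[[[[a1, a3], a5], a4], a2], a6]


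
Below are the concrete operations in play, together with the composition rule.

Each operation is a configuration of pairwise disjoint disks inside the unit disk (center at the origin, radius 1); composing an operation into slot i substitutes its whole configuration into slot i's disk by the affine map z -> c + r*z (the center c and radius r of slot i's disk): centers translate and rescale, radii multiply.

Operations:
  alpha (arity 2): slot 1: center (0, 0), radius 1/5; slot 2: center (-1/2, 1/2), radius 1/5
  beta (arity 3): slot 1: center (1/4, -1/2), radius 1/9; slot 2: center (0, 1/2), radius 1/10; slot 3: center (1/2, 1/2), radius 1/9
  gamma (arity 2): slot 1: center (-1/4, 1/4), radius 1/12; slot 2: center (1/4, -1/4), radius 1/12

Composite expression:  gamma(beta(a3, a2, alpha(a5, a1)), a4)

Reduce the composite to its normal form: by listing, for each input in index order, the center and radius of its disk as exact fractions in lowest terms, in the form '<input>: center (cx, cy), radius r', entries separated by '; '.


a1: center (-23/108, 8/27), radius 1/540; a2: center (-1/4, 7/24), radius 1/120; a3: center (-11/48, 5/24), radius 1/108; a4: center (1/4, -1/4), radius 1/12; a5: center (-5/24, 7/24), radius 1/540

Follow each a-input down from gamma: c' goes to c + r*c', radius to r*r'.
a3 passes through 2 substitutions, ending at center (-11/48, 5/24), radius 1/108
a2 passes through 2 substitutions, ending at center (-1/4, 7/24), radius 1/120
a5 passes through 3 substitutions, ending at center (-5/24, 7/24), radius 1/540
a1 passes through 3 substitutions, ending at center (-23/108, 8/27), radius 1/540
a4 passes through 1 substitution, ending at center (1/4, -1/4), radius 1/12


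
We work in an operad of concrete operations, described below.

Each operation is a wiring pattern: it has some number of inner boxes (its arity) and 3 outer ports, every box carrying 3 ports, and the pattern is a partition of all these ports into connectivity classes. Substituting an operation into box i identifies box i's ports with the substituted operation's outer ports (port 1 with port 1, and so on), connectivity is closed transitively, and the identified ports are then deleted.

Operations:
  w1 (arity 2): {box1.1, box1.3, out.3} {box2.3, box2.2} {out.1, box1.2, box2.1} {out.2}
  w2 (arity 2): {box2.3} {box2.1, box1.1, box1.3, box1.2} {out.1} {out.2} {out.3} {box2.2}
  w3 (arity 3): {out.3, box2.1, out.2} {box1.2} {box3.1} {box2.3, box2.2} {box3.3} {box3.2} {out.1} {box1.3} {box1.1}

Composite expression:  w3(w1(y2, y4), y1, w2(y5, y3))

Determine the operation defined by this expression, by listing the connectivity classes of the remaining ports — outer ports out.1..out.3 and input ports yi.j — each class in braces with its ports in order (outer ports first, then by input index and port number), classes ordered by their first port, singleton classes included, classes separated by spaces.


Two ports join when wires chain via w3-identified ports.
w1 over (y2, y4) gives {out.1, y2.2, y4.1} {out.2} {out.3, y2.1, y2.3} {y4.2, y4.3}, out.j being that stage's outer ports
w2 over (y5, y3) gives {out.1} {out.2} {out.3} {y3.1, y5.1, y5.2, y5.3} {y3.2} {y3.3}, out.j being that stage's outer ports
w3 over (y2, y4, y1, y5, y3) gives {out.1} {out.2, out.3, y1.1} {y1.2, y1.3} {y2.1, y2.3} {y2.2, y4.1} {y3.1, y5.1, y5.2, y5.3} {y3.2} {y3.3} {y4.2, y4.3}, out.j being that stage's outer ports

{out.1} {out.2, out.3, y1.1} {y1.2, y1.3} {y2.1, y2.3} {y2.2, y4.1} {y3.1, y5.1, y5.2, y5.3} {y3.2} {y3.3} {y4.2, y4.3}


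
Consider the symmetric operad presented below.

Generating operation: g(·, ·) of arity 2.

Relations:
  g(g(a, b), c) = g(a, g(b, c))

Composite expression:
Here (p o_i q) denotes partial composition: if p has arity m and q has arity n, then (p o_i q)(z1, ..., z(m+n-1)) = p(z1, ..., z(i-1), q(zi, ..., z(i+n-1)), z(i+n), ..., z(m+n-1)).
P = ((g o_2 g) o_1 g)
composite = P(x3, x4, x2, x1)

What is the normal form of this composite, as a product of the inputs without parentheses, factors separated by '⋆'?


x3 ⋆ x4 ⋆ x2 ⋆ x1

Every regrouping of g is equal, so read the x-inputs in written order.
g(x3, x4) linearizes to x3 ⋆ x4
g(x2, x1) linearizes to x2 ⋆ x1
g(g(x3, x4), g(x2, x1)) linearizes to x3 ⋆ x4 ⋆ x2 ⋆ x1


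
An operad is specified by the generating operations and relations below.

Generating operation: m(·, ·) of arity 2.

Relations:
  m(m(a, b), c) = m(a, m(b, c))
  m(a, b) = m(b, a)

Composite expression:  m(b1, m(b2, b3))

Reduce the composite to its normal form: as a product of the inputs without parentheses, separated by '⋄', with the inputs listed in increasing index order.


Shape and order are irrelevant to m; the b-input set decides.
m(b2, b3) linearizes to b2 ⋄ b3
m(b1, m(b2, b3)) linearizes to b1 ⋄ b2 ⋄ b3
sorting the factors by input index: b1 ⋄ b2 ⋄ b3

b1 ⋄ b2 ⋄ b3


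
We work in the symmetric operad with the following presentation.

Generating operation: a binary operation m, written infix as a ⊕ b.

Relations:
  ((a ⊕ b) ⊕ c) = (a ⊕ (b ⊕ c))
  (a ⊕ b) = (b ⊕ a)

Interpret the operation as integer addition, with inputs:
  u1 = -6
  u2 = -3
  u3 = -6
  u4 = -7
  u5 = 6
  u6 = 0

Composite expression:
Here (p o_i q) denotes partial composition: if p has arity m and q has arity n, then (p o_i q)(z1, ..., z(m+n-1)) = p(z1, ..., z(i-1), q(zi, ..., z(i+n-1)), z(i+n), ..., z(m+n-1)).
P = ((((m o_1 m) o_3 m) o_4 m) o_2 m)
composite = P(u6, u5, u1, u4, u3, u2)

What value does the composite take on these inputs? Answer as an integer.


-16

(u5 ⊕ u1) = 0
(u6 ⊕ (u5 ⊕ u1)) = 0
(u3 ⊕ u2) = -9
(u4 ⊕ (u3 ⊕ u2)) = -16
((u6 ⊕ (u5 ⊕ u1)) ⊕ (u4 ⊕ (u3 ⊕ u2))) = -16


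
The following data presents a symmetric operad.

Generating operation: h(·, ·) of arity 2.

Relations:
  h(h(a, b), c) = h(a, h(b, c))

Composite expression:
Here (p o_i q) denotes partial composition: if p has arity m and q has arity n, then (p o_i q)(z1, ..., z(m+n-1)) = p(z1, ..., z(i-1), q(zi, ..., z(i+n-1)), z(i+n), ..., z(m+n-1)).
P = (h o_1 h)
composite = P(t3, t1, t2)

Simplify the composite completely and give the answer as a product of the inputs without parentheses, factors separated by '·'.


t3 · t1 · t2

Every regrouping of h is equal, so read the t-inputs in written order.
h(t3, t1) collapses to t3 · t1
h(h(t3, t1), t2) collapses to t3 · t1 · t2


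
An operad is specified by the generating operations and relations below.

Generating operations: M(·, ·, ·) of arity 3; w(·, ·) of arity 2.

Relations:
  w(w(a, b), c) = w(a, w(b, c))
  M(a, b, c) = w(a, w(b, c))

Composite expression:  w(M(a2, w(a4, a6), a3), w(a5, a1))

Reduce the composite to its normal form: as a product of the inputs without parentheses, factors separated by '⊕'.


a2 ⊕ a4 ⊕ a6 ⊕ a3 ⊕ a5 ⊕ a1


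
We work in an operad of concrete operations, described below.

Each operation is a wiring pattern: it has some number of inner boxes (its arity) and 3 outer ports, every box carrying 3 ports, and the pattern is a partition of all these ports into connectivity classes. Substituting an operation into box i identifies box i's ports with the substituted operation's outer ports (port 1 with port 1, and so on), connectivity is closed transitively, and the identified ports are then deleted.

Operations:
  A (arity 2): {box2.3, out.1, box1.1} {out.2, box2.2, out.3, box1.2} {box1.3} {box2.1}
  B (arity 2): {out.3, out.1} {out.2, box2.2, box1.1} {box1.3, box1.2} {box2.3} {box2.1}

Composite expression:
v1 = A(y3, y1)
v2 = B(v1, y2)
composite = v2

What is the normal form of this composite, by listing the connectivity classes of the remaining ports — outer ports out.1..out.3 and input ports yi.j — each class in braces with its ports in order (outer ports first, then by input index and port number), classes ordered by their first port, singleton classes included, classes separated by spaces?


{out.1, out.3} {out.2, y1.3, y2.2, y3.1} {y1.1} {y1.2, y3.2} {y2.1} {y2.3} {y3.3}

Two ports join when wires chain via B-identified ports.
after A, the pattern on (y3, y1) reads {out.1, y1.3, y3.1} {out.2, out.3, y1.2, y3.2} {y1.1} {y3.3} (out.j = its outer ports)
after B, the pattern on (y3, y1, y2) reads {out.1, out.3} {out.2, y1.3, y2.2, y3.1} {y1.1} {y1.2, y3.2} {y2.1} {y2.3} {y3.3} (out.j = its outer ports)


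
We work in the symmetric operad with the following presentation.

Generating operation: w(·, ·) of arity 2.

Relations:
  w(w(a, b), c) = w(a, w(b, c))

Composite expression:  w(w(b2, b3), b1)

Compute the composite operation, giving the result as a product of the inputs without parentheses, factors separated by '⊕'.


Under associativity of w, the answer is the b's in reading order.
w(b2, b3) unparenthesizes to b2 ⊕ b3
w(w(b2, b3), b1) unparenthesizes to b2 ⊕ b3 ⊕ b1

b2 ⊕ b3 ⊕ b1


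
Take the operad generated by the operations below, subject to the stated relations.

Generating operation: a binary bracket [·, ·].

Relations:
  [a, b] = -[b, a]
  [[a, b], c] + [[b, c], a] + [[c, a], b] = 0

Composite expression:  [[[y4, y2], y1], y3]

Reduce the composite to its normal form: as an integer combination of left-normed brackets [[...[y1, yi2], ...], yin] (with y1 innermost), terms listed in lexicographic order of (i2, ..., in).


[[[y1, y2], y4], y3] - [[[y1, y4], y2], y3]

Antisymmetry and Jacobi reduce to y1-anchored left-normed brackets.
Composite bracket: [[[y4, y2], y1], y3]
Full expansion: 8 signed words from ab - ba (2^3 = 8).
Collect the words opening with y1:
  sign of y1y2y4y3 is +1, so it contributes +[[[y1, y2], y4], y3]
  sign of y1y4y2y3 is -1, so it contributes -[[[y1, y4], y2], y3]


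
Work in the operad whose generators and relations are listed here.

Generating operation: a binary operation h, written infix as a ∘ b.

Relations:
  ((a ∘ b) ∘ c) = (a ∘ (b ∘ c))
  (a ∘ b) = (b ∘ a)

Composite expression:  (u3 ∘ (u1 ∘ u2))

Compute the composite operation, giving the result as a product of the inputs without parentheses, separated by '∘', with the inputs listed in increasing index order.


Shape and order are irrelevant to h; the u-input set decides.
(u1 ∘ u2) collapses to u1 ∘ u2
(u3 ∘ (u1 ∘ u2)) collapses to u3 ∘ u1 ∘ u2
commutativity sorts the factors: u1 ∘ u2 ∘ u3

u1 ∘ u2 ∘ u3


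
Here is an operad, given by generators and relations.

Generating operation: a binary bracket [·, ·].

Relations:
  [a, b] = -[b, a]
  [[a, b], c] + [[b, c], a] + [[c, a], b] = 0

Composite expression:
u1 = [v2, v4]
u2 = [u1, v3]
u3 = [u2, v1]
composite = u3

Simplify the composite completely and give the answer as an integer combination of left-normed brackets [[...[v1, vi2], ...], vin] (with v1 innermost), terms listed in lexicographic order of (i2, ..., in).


-[[[v1, v2], v4], v3] + [[[v1, v3], v2], v4] - [[[v1, v3], v4], v2] + [[[v1, v4], v2], v3]


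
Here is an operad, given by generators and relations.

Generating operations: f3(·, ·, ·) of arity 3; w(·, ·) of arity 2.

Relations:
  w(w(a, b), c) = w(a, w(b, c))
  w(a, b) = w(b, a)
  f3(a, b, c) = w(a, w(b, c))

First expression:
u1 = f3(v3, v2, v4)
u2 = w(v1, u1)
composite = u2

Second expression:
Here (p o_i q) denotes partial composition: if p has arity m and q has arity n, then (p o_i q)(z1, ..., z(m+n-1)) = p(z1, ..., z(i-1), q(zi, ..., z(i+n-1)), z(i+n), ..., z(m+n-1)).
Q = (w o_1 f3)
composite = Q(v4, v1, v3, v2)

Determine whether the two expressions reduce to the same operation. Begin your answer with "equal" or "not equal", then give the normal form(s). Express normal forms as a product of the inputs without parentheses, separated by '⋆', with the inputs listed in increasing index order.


The first expression reduces to v1 ⋆ v2 ⋆ v3 ⋆ v4
The second expression reduces to v1 ⋆ v2 ⋆ v3 ⋆ v4
The forms coincide; equal.

equal — both sides give v1 ⋆ v2 ⋆ v3 ⋆ v4


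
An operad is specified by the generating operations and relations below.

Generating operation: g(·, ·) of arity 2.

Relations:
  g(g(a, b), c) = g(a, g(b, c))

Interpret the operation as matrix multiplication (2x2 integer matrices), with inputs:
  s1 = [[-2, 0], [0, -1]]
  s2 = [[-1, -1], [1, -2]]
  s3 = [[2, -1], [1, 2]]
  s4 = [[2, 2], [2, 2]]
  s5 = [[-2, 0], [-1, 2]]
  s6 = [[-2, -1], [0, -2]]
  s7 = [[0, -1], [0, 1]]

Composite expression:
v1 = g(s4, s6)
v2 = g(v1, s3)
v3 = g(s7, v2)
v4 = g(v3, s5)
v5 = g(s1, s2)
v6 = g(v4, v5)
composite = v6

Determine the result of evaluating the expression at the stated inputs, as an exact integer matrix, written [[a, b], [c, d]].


g(s4, s6) = [[-4, -6], [-4, -6]]
g(g(s4, s6), s3) = [[-14, -8], [-14, -8]]
g(s7, g(g(s4, s6), s3)) = [[14, 8], [-14, -8]]
g(g(s7, g(g(s4, s6), s3)), s5) = [[-36, 16], [36, -16]]
g(s1, s2) = [[2, 2], [-1, 2]]
g(g(g(s7, g(g(s4, s6), s3)), s5), g(s1, s2)) = [[-88, -40], [88, 40]]

[[-88, -40], [88, 40]]


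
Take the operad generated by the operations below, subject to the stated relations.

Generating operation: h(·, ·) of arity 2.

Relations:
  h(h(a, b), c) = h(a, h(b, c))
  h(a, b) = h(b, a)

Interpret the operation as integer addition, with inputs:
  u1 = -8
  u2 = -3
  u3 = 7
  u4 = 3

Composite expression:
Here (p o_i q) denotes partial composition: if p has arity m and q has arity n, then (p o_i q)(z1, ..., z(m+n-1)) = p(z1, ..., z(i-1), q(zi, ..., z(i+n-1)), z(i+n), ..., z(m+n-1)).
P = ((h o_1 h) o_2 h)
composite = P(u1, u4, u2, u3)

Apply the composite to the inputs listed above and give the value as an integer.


h(u4, u2) = 0
h(u1, h(u4, u2)) = -8
h(h(u1, h(u4, u2)), u3) = -1

-1


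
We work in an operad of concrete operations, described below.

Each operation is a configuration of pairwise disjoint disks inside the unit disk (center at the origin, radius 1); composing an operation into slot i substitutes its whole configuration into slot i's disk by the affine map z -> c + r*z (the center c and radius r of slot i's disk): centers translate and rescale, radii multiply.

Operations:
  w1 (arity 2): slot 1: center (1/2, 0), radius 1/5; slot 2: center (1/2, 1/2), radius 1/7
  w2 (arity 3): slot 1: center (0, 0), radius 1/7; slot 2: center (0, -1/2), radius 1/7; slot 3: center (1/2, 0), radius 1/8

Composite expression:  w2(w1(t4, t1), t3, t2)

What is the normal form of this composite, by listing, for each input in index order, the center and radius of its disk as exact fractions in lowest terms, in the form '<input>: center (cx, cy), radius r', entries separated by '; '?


t1: center (1/14, 1/14), radius 1/49; t2: center (1/2, 0), radius 1/8; t3: center (0, -1/2), radius 1/7; t4: center (1/14, 0), radius 1/35

Affine substitution under w2: radii multiply and t-centers shift.
input t4: composing its 2 substitution steps yields center (1/14, 0), radius 1/35
input t1: composing its 2 substitution steps yields center (1/14, 1/14), radius 1/49
input t3: composing its 1 substitution step yields center (0, -1/2), radius 1/7
input t2: composing its 1 substitution step yields center (1/2, 0), radius 1/8


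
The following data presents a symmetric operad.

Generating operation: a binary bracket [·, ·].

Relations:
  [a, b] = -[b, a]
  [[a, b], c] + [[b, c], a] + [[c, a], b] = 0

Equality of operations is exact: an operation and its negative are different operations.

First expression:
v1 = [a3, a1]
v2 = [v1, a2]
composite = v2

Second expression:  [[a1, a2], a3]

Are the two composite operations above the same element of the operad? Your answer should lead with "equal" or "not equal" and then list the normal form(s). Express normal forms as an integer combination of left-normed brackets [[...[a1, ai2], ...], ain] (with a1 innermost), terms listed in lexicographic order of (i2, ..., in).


In normal form, the first expression is -[[a1, a3], a2]
In normal form, the second expression is [[a1, a2], a3]
No match — not equal.

not equal; the first gives -[[a1, a3], a2] and the second [[a1, a2], a3]


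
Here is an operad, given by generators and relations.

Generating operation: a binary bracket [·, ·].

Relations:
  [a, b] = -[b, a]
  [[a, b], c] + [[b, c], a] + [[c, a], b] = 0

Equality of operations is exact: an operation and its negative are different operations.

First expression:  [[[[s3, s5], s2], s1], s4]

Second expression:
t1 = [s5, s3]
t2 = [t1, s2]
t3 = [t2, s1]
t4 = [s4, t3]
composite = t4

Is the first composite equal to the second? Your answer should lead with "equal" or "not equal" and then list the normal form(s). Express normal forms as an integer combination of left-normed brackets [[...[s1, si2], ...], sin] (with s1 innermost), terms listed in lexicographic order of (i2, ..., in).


equal — both sides give [[[[s1, s2], s3], s5], s4] - [[[[s1, s2], s5], s3], s4] - [[[[s1, s3], s5], s2], s4] + [[[[s1, s5], s3], s2], s4]

The first expression, normalized: [[[[s1, s2], s3], s5], s4] - [[[[s1, s2], s5], s3], s4] - [[[[s1, s3], s5], s2], s4] + [[[[s1, s5], s3], s2], s4]
The second expression, normalized: [[[[s1, s2], s3], s5], s4] - [[[[s1, s2], s5], s3], s4] - [[[[s1, s3], s5], s2], s4] + [[[[s1, s5], s3], s2], s4]
Both agree, so they are equal.


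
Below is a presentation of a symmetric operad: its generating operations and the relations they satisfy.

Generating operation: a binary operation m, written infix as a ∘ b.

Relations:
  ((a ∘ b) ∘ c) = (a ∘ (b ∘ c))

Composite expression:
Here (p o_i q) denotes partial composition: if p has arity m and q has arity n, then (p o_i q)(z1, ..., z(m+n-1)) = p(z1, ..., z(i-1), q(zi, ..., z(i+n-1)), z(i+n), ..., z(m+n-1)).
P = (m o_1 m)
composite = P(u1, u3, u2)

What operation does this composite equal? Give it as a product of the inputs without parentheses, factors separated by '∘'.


u1 ∘ u3 ∘ u2

All parenthesizations of m agree; list the u-inputs left to right.
(u1 ∘ u3) collapses to u1 ∘ u3
((u1 ∘ u3) ∘ u2) collapses to u1 ∘ u3 ∘ u2


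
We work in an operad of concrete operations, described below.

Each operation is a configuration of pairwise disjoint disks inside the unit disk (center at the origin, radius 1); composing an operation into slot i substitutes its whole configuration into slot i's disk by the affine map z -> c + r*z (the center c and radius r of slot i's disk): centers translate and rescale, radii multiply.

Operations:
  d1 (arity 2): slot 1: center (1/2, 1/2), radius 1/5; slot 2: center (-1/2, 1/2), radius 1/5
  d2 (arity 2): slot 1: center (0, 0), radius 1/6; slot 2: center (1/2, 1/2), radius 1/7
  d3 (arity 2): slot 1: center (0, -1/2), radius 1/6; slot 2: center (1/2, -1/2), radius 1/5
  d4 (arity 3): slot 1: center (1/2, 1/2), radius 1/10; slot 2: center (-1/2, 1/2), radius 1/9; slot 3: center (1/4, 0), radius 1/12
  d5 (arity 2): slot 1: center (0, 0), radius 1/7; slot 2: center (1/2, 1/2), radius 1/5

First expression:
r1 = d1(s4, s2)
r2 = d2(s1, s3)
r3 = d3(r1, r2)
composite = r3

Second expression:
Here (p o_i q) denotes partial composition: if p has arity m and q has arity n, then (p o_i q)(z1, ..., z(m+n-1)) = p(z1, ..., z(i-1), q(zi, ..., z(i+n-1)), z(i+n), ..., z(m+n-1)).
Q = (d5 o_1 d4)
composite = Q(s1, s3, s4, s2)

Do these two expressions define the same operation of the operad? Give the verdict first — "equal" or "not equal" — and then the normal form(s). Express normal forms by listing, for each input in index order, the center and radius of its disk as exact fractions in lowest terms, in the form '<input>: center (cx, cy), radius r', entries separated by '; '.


not equal; first: s1: center (1/2, -1/2), radius 1/30; s2: center (-1/12, -5/12), radius 1/30; s3: center (3/5, -2/5), radius 1/35; s4: center (1/12, -5/12), radius 1/30; second: s1: center (1/14, 1/14), radius 1/70; s2: center (1/2, 1/2), radius 1/5; s3: center (-1/14, 1/14), radius 1/63; s4: center (1/28, 0), radius 1/84

In normal form, the first expression is s1: center (1/2, -1/2), radius 1/30; s2: center (-1/12, -5/12), radius 1/30; s3: center (3/5, -2/5), radius 1/35; s4: center (1/12, -5/12), radius 1/30
In normal form, the second expression is s1: center (1/14, 1/14), radius 1/70; s2: center (1/2, 1/2), radius 1/5; s3: center (-1/14, 1/14), radius 1/63; s4: center (1/28, 0), radius 1/84
They disagree, so not equal.


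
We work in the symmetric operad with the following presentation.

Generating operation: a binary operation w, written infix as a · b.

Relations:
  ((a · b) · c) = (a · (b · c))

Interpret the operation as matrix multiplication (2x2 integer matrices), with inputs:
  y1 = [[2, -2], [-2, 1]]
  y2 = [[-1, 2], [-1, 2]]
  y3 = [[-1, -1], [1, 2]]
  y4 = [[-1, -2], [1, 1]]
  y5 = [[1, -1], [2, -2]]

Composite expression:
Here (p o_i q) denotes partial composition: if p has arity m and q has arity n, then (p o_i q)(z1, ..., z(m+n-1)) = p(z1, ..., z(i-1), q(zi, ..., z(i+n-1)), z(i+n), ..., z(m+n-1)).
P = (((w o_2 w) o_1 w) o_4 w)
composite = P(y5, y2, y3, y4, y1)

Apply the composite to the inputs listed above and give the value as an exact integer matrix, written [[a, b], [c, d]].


(y5 · y2) = [[0, 0], [0, 0]]
(y4 · y1) = [[2, 0], [0, -1]]
(y3 · (y4 · y1)) = [[-2, 1], [2, -2]]
((y5 · y2) · (y3 · (y4 · y1))) = [[0, 0], [0, 0]]

[[0, 0], [0, 0]]


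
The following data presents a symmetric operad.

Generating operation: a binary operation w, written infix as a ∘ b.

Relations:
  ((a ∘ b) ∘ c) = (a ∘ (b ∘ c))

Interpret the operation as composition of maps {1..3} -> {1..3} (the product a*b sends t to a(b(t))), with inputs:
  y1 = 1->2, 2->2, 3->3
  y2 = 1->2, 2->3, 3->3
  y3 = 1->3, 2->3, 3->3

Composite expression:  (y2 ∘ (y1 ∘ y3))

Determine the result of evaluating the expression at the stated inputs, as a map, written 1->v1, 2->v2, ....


1->3, 2->3, 3->3

(y1 ∘ y3) = 1->3, 2->3, 3->3
(y2 ∘ (y1 ∘ y3)) = 1->3, 2->3, 3->3


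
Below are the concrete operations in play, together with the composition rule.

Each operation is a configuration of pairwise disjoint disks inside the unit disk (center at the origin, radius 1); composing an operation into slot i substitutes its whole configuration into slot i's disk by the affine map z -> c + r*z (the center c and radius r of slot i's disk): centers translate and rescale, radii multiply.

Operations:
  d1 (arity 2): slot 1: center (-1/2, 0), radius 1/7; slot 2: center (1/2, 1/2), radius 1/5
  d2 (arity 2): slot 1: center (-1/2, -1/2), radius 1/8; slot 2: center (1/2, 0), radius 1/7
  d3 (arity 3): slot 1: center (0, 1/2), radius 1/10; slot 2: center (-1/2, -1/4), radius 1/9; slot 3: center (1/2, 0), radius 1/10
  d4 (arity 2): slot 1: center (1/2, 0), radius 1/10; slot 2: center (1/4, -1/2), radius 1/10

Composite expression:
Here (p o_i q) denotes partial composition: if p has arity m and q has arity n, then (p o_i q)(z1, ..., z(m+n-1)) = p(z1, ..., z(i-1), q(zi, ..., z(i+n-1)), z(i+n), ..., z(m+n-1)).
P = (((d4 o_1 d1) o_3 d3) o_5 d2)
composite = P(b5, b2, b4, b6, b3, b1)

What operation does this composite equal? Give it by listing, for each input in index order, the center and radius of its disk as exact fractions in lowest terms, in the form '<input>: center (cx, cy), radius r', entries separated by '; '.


b1: center (61/200, -1/2), radius 1/700; b2: center (11/20, 1/20), radius 1/50; b3: center (59/200, -101/200), radius 1/800; b4: center (1/4, -9/20), radius 1/100; b5: center (9/20, 0), radius 1/70; b6: center (1/5, -21/40), radius 1/90

Affine substitution under d4: radii multiply and b-centers shift.
b5: after 2 affine steps, its disk has center (9/20, 0), radius 1/70
b2: after 2 affine steps, its disk has center (11/20, 1/20), radius 1/50
b4: after 2 affine steps, its disk has center (1/4, -9/20), radius 1/100
b6: after 2 affine steps, its disk has center (1/5, -21/40), radius 1/90
b3: after 3 affine steps, its disk has center (59/200, -101/200), radius 1/800
b1: after 3 affine steps, its disk has center (61/200, -1/2), radius 1/700


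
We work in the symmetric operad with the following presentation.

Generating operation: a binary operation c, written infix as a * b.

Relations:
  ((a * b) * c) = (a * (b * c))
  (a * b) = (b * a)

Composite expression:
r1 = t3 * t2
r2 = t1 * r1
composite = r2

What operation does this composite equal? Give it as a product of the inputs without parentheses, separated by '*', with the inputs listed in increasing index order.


t1 * t2 * t3


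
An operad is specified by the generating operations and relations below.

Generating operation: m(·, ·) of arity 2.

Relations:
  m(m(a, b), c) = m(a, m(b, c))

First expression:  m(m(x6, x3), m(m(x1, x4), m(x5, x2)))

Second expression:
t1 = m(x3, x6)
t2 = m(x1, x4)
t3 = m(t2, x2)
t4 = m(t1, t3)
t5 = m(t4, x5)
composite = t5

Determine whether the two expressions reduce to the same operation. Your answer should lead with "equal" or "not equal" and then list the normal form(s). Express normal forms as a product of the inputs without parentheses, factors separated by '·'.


not equal; first: x6 · x3 · x1 · x4 · x5 · x2; second: x3 · x6 · x1 · x4 · x2 · x5

The first expression reduces to x6 · x3 · x1 · x4 · x5 · x2
The second expression reduces to x3 · x6 · x1 · x4 · x2 · x5
Distinct normal forms: not equal.


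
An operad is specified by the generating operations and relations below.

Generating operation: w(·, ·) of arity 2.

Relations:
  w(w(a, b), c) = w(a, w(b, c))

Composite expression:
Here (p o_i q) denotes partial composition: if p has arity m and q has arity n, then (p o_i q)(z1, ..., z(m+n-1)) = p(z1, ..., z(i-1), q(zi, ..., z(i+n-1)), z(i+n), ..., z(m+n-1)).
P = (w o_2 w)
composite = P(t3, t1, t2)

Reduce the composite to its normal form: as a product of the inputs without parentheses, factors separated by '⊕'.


The w-tree's shape is irrelevant; the t-reading-order decides.
w(t1, t2) reduces to t1 ⊕ t2
w(t3, w(t1, t2)) reduces to t3 ⊕ t1 ⊕ t2

t3 ⊕ t1 ⊕ t2
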